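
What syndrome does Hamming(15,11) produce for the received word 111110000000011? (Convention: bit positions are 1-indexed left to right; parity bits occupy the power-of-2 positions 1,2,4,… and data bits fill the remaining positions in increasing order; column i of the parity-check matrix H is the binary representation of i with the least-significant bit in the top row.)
Syndrome s = H · r^T (mod 2), r = 111110000000011:
  s[0] = (101010101010101)·(111110000000011) mod 2 = 1+0+1+0+1+0+0+0+0+0+0+0+0+0+1 mod 2 = 0
  s[1] = (011001100110011)·(111110000000011) mod 2 = 0+1+1+0+0+0+0+0+0+0+0+0+0+1+1 mod 2 = 0
  s[2] = (000111100001111)·(111110000000011) mod 2 = 0+0+0+1+1+0+0+0+0+0+0+0+0+1+1 mod 2 = 0
  s[3] = (000000011111111)·(111110000000011) mod 2 = 0+0+0+0+0+0+0+0+0+0+0+0+0+1+1 mod 2 = 0
Syndrome = 0000
s = 0: no error detected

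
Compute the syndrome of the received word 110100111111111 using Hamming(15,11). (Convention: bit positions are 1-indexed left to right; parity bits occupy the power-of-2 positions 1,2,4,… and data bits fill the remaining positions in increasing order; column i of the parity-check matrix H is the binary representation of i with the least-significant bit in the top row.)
Syndrome s = H · r^T (mod 2), r = 110100111111111:
  s[0] = (101010101010101)·(110100111111111) mod 2 = 1+0+0+0+0+0+1+0+1+0+1+0+1+0+1 mod 2 = 0
  s[1] = (011001100110011)·(110100111111111) mod 2 = 0+1+0+0+0+0+1+0+0+1+1+0+0+1+1 mod 2 = 0
  s[2] = (000111100001111)·(110100111111111) mod 2 = 0+0+0+1+0+0+1+0+0+0+0+1+1+1+1 mod 2 = 0
  s[3] = (000000011111111)·(110100111111111) mod 2 = 0+0+0+0+0+0+0+1+1+1+1+1+1+1+1 mod 2 = 0
Syndrome = 0000
s = 0: no error detected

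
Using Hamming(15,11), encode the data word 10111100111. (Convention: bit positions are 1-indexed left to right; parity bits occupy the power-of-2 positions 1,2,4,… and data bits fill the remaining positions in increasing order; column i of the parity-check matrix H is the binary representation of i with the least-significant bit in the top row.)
Codeword c = d · G (mod 2), d = 10111100111:
  c[0] = d·G[:,0] = (10111100111)·(11011010101) mod 2 = 1+0+0+1+1+0+0+0+1+0+1 mod 2 = 1
  c[1] = d·G[:,1] = (10111100111)·(10110110011) mod 2 = 1+0+1+1+0+1+0+0+0+1+1 mod 2 = 0
  c[2] = d·G[:,2] = (10111100111)·(10000000000) mod 2 = 1+0+0+0+0+0+0+0+0+0+0 mod 2 = 1
  c[3] = d·G[:,3] = (10111100111)·(01110001111) mod 2 = 0+0+1+1+0+0+0+0+1+1+1 mod 2 = 1
  c[4] = d·G[:,4] = (10111100111)·(01000000000) mod 2 = 0+0+0+0+0+0+0+0+0+0+0 mod 2 = 0
  c[5] = d·G[:,5] = (10111100111)·(00100000000) mod 2 = 0+0+1+0+0+0+0+0+0+0+0 mod 2 = 1
  c[6] = d·G[:,6] = (10111100111)·(00010000000) mod 2 = 0+0+0+1+0+0+0+0+0+0+0 mod 2 = 1
  c[7] = d·G[:,7] = (10111100111)·(00001111111) mod 2 = 0+0+0+0+1+1+0+0+1+1+1 mod 2 = 1
  c[8] = d·G[:,8] = (10111100111)·(00001000000) mod 2 = 0+0+0+0+1+0+0+0+0+0+0 mod 2 = 1
  c[9] = d·G[:,9] = (10111100111)·(00000100000) mod 2 = 0+0+0+0+0+1+0+0+0+0+0 mod 2 = 1
  c[10] = d·G[:,10] = (10111100111)·(00000010000) mod 2 = 0+0+0+0+0+0+0+0+0+0+0 mod 2 = 0
  c[11] = d·G[:,11] = (10111100111)·(00000001000) mod 2 = 0+0+0+0+0+0+0+0+0+0+0 mod 2 = 0
  c[12] = d·G[:,12] = (10111100111)·(00000000100) mod 2 = 0+0+0+0+0+0+0+0+1+0+0 mod 2 = 1
  c[13] = d·G[:,13] = (10111100111)·(00000000010) mod 2 = 0+0+0+0+0+0+0+0+0+1+0 mod 2 = 1
  c[14] = d·G[:,14] = (10111100111)·(00000000001) mod 2 = 0+0+0+0+0+0+0+0+0+0+1 mod 2 = 1
Codeword = 101101111100111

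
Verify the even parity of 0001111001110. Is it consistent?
Sum of all bits: 0+0+0+1+1+1+1+0+0+1+1+1+0 = 7; 7 mod 2 = 1. Result is 1 → parity error detected.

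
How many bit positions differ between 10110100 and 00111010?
XOR = 10001110, count of 1s = 4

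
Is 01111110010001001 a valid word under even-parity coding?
Sum of all bits: 0+1+1+1+1+1+1+0+0+1+0+0+0+1+0+0+1 = 9; 9 mod 2 = 1. Result is 1 → parity error detected.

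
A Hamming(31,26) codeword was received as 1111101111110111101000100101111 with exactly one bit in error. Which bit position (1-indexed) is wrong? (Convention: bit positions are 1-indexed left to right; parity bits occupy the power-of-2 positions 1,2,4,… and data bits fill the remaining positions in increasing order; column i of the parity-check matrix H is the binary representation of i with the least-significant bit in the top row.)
Syndrome s = H · r^T (mod 2), r = 1111101111110111101000100101111:
  s[0] = (1010101010101010101010101010101)·(1111101111110111101000100101111) mod 2 = 1+0+1+0+1+0+1+0+1+0+1+0+0+0+1+0+1+0+1+0+0+0+1+0+0+0+0+0+1+0+1 mod 2 = 0
  s[1] = (0110011001100110011001100110011)·(1111101111110111101000100101111) mod 2 = 0+1+1+0+0+0+1+0+0+1+1+0+0+1+1+0+0+0+1+0+0+0+1+0+0+1+0+0+0+1+1 mod 2 = 0
  s[2] = (0001111000011110000111100001111)·(1111101111110111101000100101111) mod 2 = 0+0+0+1+1+0+1+0+0+0+0+1+0+1+1+0+0+0+0+0+0+0+1+0+0+0+0+1+1+1+1 mod 2 = 1
  s[3] = (0000000111111110000000011111111)·(1111101111110111101000100101111) mod 2 = 0+0+0+0+0+0+0+1+1+1+1+1+0+1+1+0+0+0+0+0+0+0+0+0+0+1+0+1+1+1+1 mod 2 = 0
  s[4] = (0000000000000001111111111111111)·(1111101111110111101000100101111) mod 2 = 0+0+0+0+0+0+0+0+0+0+0+0+0+0+0+1+1+0+1+0+0+0+1+0+0+1+0+1+1+1+1 mod 2 = 1
Syndrome = 00101
Column i of H is the binary representation of i, so the syndrome is the binary index of the flipped bit.
Read s = 00101 with s[0] as LSB: 0·2^0 + 0·2^1 + 1·2^2 + 0·2^3 + 1·2^4 = 20.
Error is at bit position 20.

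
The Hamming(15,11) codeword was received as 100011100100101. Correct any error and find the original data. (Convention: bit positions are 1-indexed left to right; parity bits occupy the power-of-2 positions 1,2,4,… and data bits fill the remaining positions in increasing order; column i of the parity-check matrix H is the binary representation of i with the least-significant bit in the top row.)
Syndrome s = H · r^T (mod 2), r = 100011100100101:
  s[0] = (101010101010101)·(100011100100101) mod 2 = 1+0+0+0+1+0+1+0+0+0+0+0+1+0+1 mod 2 = 1
  s[1] = (011001100110011)·(100011100100101) mod 2 = 0+0+0+0+0+1+1+0+0+1+0+0+0+0+1 mod 2 = 0
  s[2] = (000111100001111)·(100011100100101) mod 2 = 0+0+0+0+1+1+1+0+0+0+0+0+1+0+1 mod 2 = 1
  s[3] = (000000011111111)·(100011100100101) mod 2 = 0+0+0+0+0+0+0+0+0+1+0+0+1+0+1 mod 2 = 1
Syndrome = 1011
Column 13 of H equals this syndrome → error at bit 13 (1-indexed).
Flip bit 13: 100011100100101 → 100011100100001
Extract data bits at positions {3,5,6,7,9,10,11,12,13,14,15}: 01110100001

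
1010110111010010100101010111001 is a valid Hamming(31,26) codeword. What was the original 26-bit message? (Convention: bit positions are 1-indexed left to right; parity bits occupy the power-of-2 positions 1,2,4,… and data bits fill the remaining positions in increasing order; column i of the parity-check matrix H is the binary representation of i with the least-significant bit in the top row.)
Parity bits occupy power-of-2 positions; data bits are at positions {3,5,6,7,9,10,11,12,13,14,15,17,18,19,20,21,22,23,24,25,26,27,28,29,30,31} (1-indexed).
Extract: c[3]=1 c[5]=1 c[6]=1 c[7]=0 c[9]=1 c[10]=1 c[11]=0 c[12]=1 c[13]=0 c[14]=0 c[15]=1 c[17]=1 c[18]=0 c[19]=0 c[20]=1 c[21]=0 c[22]=1 c[23]=0 c[24]=1 c[25]=0 c[26]=1 c[27]=1 c[28]=1 c[29]=0 c[30]=0 c[31]=1
Data = 11101101001100101010111001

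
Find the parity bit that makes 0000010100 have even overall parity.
Sum of data bits: 0+0+0+0+0+1+0+1+0+0 = 2.
2 mod 2 = 0, so parity bit = 0.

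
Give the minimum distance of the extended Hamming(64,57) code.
d_min = 4 (adding an overall parity bit to Hamming(63,57) raises d_min from 3 to 4).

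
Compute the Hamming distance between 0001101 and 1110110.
XOR = 1111011, count of 1s = 6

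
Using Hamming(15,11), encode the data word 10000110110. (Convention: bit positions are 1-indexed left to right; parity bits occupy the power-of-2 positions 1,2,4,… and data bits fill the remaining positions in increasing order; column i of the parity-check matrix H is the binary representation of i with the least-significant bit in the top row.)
Codeword c = d · G (mod 2), d = 10000110110:
  c[0] = d·G[:,0] = (10000110110)·(11011010101) mod 2 = 1+0+0+0+0+0+1+0+1+0+0 mod 2 = 1
  c[1] = d·G[:,1] = (10000110110)·(10110110011) mod 2 = 1+0+0+0+0+1+1+0+0+1+0 mod 2 = 0
  c[2] = d·G[:,2] = (10000110110)·(10000000000) mod 2 = 1+0+0+0+0+0+0+0+0+0+0 mod 2 = 1
  c[3] = d·G[:,3] = (10000110110)·(01110001111) mod 2 = 0+0+0+0+0+0+0+0+1+1+0 mod 2 = 0
  c[4] = d·G[:,4] = (10000110110)·(01000000000) mod 2 = 0+0+0+0+0+0+0+0+0+0+0 mod 2 = 0
  c[5] = d·G[:,5] = (10000110110)·(00100000000) mod 2 = 0+0+0+0+0+0+0+0+0+0+0 mod 2 = 0
  c[6] = d·G[:,6] = (10000110110)·(00010000000) mod 2 = 0+0+0+0+0+0+0+0+0+0+0 mod 2 = 0
  c[7] = d·G[:,7] = (10000110110)·(00001111111) mod 2 = 0+0+0+0+0+1+1+0+1+1+0 mod 2 = 0
  c[8] = d·G[:,8] = (10000110110)·(00001000000) mod 2 = 0+0+0+0+0+0+0+0+0+0+0 mod 2 = 0
  c[9] = d·G[:,9] = (10000110110)·(00000100000) mod 2 = 0+0+0+0+0+1+0+0+0+0+0 mod 2 = 1
  c[10] = d·G[:,10] = (10000110110)·(00000010000) mod 2 = 0+0+0+0+0+0+1+0+0+0+0 mod 2 = 1
  c[11] = d·G[:,11] = (10000110110)·(00000001000) mod 2 = 0+0+0+0+0+0+0+0+0+0+0 mod 2 = 0
  c[12] = d·G[:,12] = (10000110110)·(00000000100) mod 2 = 0+0+0+0+0+0+0+0+1+0+0 mod 2 = 1
  c[13] = d·G[:,13] = (10000110110)·(00000000010) mod 2 = 0+0+0+0+0+0+0+0+0+1+0 mod 2 = 1
  c[14] = d·G[:,14] = (10000110110)·(00000000001) mod 2 = 0+0+0+0+0+0+0+0+0+0+0 mod 2 = 0
Codeword = 101000000110110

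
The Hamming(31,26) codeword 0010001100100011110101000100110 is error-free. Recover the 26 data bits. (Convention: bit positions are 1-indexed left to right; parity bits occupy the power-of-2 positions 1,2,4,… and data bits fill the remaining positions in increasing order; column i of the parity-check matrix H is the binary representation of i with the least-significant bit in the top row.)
Parity bits occupy power-of-2 positions; data bits are at positions {3,5,6,7,9,10,11,12,13,14,15,17,18,19,20,21,22,23,24,25,26,27,28,29,30,31} (1-indexed).
Extract: c[3]=1 c[5]=0 c[6]=0 c[7]=1 c[9]=0 c[10]=0 c[11]=1 c[12]=0 c[13]=0 c[14]=0 c[15]=1 c[17]=1 c[18]=1 c[19]=0 c[20]=1 c[21]=0 c[22]=1 c[23]=0 c[24]=0 c[25]=0 c[26]=1 c[27]=0 c[28]=0 c[29]=1 c[30]=1 c[31]=0
Data = 10010010001110101000100110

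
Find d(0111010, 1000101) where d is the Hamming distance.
XOR = 1111111, count of 1s = 7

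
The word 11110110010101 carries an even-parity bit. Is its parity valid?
Sum of all bits: 1+1+1+1+0+1+1+0+0+1+0+1+0+1 = 9; 9 mod 2 = 1. Result is 1 → parity error detected.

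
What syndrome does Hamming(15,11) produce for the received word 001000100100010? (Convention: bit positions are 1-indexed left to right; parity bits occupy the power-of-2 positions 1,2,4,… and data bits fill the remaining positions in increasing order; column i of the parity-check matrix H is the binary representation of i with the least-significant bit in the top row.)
Syndrome s = H · r^T (mod 2), r = 001000100100010:
  s[0] = (101010101010101)·(001000100100010) mod 2 = 0+0+1+0+0+0+1+0+0+0+0+0+0+0+0 mod 2 = 0
  s[1] = (011001100110011)·(001000100100010) mod 2 = 0+0+1+0+0+0+1+0+0+1+0+0+0+1+0 mod 2 = 0
  s[2] = (000111100001111)·(001000100100010) mod 2 = 0+0+0+0+0+0+1+0+0+0+0+0+0+1+0 mod 2 = 0
  s[3] = (000000011111111)·(001000100100010) mod 2 = 0+0+0+0+0+0+0+0+0+1+0+0+0+1+0 mod 2 = 0
Syndrome = 0000
s = 0: no error detected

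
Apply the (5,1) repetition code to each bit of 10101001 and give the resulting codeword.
Repeat each bit 5× and concatenate:
1→11111  0→00000  1→11111  0→00000  1→11111  0→00000  0→00000  1→11111
Codeword = 1111100000111110000011111000000000011111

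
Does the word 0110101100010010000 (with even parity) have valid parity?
Sum of all bits: 0+1+1+0+1+0+1+1+0+0+0+1+0+0+1+0+0+0+0 = 7; 7 mod 2 = 1. Result is 1 → parity error detected.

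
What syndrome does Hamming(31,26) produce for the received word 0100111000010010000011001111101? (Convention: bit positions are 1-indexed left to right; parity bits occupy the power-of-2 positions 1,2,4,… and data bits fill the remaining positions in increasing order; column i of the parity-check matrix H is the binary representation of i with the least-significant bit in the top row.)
Syndrome s = H · r^T (mod 2), r = 0100111000010010000011001111101:
  s[0] = (1010101010101010101010101010101)·(0100111000010010000011001111101) mod 2 = 0+0+0+0+1+0+1+0+0+0+0+0+0+0+1+0+0+0+0+0+1+0+0+0+1+0+1+0+1+0+1 mod 2 = 0
  s[1] = (0110011001100110011001100110011)·(0100111000010010000011001111101) mod 2 = 0+1+0+0+0+1+1+0+0+0+0+0+0+0+1+0+0+0+0+0+0+1+0+0+0+1+1+0+0+0+1 mod 2 = 0
  s[2] = (0001111000011110000111100001111)·(0100111000010010000011001111101) mod 2 = 0+0+0+0+1+1+1+0+0+0+0+1+0+0+1+0+0+0+0+0+1+1+0+0+0+0+0+1+1+0+1 mod 2 = 0
  s[3] = (0000000111111110000000011111111)·(0100111000010010000011001111101) mod 2 = 0+0+0+0+0+0+0+0+0+0+0+1+0+0+1+0+0+0+0+0+0+0+0+0+1+1+1+1+1+0+1 mod 2 = 0
  s[4] = (0000000000000001111111111111111)·(0100111000010010000011001111101) mod 2 = 0+0+0+0+0+0+0+0+0+0+0+0+0+0+0+0+0+0+0+0+1+1+0+0+1+1+1+1+1+0+1 mod 2 = 0
Syndrome = 00000
s = 0: no error detected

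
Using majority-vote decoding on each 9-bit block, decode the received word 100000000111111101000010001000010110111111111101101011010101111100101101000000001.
Split into 9-bit blocks and majority-vote each:
  block 1 = 100000000: 1 ones, 8 zeros → 0
  block 2 = 111111101: 8 ones, 1 zeros → 1
  block 3 = 000010001: 2 ones, 7 zeros → 0
  block 4 = 000010110: 3 ones, 6 zeros → 0
  block 5 = 111111111: 9 ones, 0 zeros → 1
  block 6 = 101101011: 6 ones, 3 zeros → 1
  block 7 = 010101111: 6 ones, 3 zeros → 1
  block 8 = 100101101: 5 ones, 4 zeros → 1
  block 9 = 000000001: 1 ones, 8 zeros → 0
Decoded = 010011110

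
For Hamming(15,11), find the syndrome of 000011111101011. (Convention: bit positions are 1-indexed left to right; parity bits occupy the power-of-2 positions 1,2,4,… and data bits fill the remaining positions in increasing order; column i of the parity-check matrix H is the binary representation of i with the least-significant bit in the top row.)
Syndrome s = H · r^T (mod 2), r = 000011111101011:
  s[0] = (101010101010101)·(000011111101011) mod 2 = 0+0+0+0+1+0+1+0+1+0+0+0+0+0+1 mod 2 = 0
  s[1] = (011001100110011)·(000011111101011) mod 2 = 0+0+0+0+0+1+1+0+0+1+0+0+0+1+1 mod 2 = 1
  s[2] = (000111100001111)·(000011111101011) mod 2 = 0+0+0+0+1+1+1+0+0+0+0+1+0+1+1 mod 2 = 0
  s[3] = (000000011111111)·(000011111101011) mod 2 = 0+0+0+0+0+0+0+1+1+1+0+1+0+1+1 mod 2 = 0
Syndrome = 0100
Non-zero syndrome: error at position 2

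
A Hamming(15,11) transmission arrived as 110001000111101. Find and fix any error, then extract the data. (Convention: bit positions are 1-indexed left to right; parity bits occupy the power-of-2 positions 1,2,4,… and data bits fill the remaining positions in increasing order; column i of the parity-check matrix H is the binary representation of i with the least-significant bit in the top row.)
Syndrome s = H · r^T (mod 2), r = 110001000111101:
  s[0] = (101010101010101)·(110001000111101) mod 2 = 1+0+0+0+0+0+0+0+0+0+1+0+1+0+1 mod 2 = 0
  s[1] = (011001100110011)·(110001000111101) mod 2 = 0+1+0+0+0+1+0+0+0+1+1+0+0+0+1 mod 2 = 1
  s[2] = (000111100001111)·(110001000111101) mod 2 = 0+0+0+0+0+1+0+0+0+0+0+1+1+0+1 mod 2 = 0
  s[3] = (000000011111111)·(110001000111101) mod 2 = 0+0+0+0+0+0+0+0+0+1+1+1+1+0+1 mod 2 = 1
Syndrome = 0101
Column 10 of H equals this syndrome → error at bit 10 (1-indexed).
Flip bit 10: 110001000111101 → 110001000011101
Extract data bits at positions {3,5,6,7,9,10,11,12,13,14,15}: 00100011101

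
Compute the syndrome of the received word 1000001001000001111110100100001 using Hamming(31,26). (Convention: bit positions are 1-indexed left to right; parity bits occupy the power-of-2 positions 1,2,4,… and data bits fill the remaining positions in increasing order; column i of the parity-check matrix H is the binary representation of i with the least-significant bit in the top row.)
Syndrome s = H · r^T (mod 2), r = 1000001001000001111110100100001:
  s[0] = (1010101010101010101010101010101)·(1000001001000001111110100100001) mod 2 = 1+0+0+0+0+0+1+0+0+0+0+0+0+0+0+0+1+0+1+0+1+0+1+0+0+0+0+0+0+0+1 mod 2 = 1
  s[1] = (0110011001100110011001100110011)·(1000001001000001111110100100001) mod 2 = 0+0+0+0+0+0+1+0+0+1+0+0+0+0+0+0+0+1+1+0+0+0+1+0+0+1+0+0+0+0+1 mod 2 = 1
  s[2] = (0001111000011110000111100001111)·(1000001001000001111110100100001) mod 2 = 0+0+0+0+0+0+1+0+0+0+0+0+0+0+0+0+0+0+0+1+1+0+1+0+0+0+0+0+0+0+1 mod 2 = 1
  s[3] = (0000000111111110000000011111111)·(1000001001000001111110100100001) mod 2 = 0+0+0+0+0+0+0+0+0+1+0+0+0+0+0+0+0+0+0+0+0+0+0+0+0+1+0+0+0+0+1 mod 2 = 1
  s[4] = (0000000000000001111111111111111)·(1000001001000001111110100100001) mod 2 = 0+0+0+0+0+0+0+0+0+0+0+0+0+0+0+1+1+1+1+1+1+0+1+0+0+1+0+0+0+0+1 mod 2 = 1
Syndrome = 11111
Non-zero syndrome: error at position 31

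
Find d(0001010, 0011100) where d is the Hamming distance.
XOR = 0010110, count of 1s = 3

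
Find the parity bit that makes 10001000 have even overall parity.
Sum of data bits: 1+0+0+0+1+0+0+0 = 2.
2 mod 2 = 0, so parity bit = 0.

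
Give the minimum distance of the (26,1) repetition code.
d_min = 26 (the only two codewords are 0…0 and 1…1, differing in all 26 positions).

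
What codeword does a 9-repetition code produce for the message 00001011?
Repeat each bit 9× and concatenate:
0→000000000  0→000000000  0→000000000  0→000000000  1→111111111  0→000000000  1→111111111  1→111111111
Codeword = 000000000000000000000000000000000000111111111000000000111111111111111111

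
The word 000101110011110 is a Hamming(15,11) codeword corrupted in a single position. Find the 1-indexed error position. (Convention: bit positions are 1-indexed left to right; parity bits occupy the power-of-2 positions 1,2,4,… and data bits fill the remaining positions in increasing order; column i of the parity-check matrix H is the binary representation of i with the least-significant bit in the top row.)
Syndrome s = H · r^T (mod 2), r = 000101110011110:
  s[0] = (101010101010101)·(000101110011110) mod 2 = 0+0+0+0+0+0+1+0+0+0+1+0+1+0+0 mod 2 = 1
  s[1] = (011001100110011)·(000101110011110) mod 2 = 0+0+0+0+0+1+1+0+0+0+1+0+0+1+0 mod 2 = 0
  s[2] = (000111100001111)·(000101110011110) mod 2 = 0+0+0+1+0+1+1+0+0+0+0+1+1+1+0 mod 2 = 0
  s[3] = (000000011111111)·(000101110011110) mod 2 = 0+0+0+0+0+0+0+1+0+0+1+1+1+1+0 mod 2 = 1
Syndrome = 1001
Column i of H is the binary representation of i, so the syndrome is the binary index of the flipped bit.
Read s = 1001 with s[0] as LSB: 1·2^0 + 0·2^1 + 0·2^2 + 1·2^3 = 9.
Error is at bit position 9.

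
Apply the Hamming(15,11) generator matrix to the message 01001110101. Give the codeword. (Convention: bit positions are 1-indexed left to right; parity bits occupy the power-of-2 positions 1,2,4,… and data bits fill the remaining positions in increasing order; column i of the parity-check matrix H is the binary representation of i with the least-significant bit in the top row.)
Codeword c = d · G (mod 2), d = 01001110101:
  c[0] = d·G[:,0] = (01001110101)·(11011010101) mod 2 = 0+1+0+0+1+0+1+0+1+0+1 mod 2 = 1
  c[1] = d·G[:,1] = (01001110101)·(10110110011) mod 2 = 0+0+0+0+0+1+1+0+0+0+1 mod 2 = 1
  c[2] = d·G[:,2] = (01001110101)·(10000000000) mod 2 = 0+0+0+0+0+0+0+0+0+0+0 mod 2 = 0
  c[3] = d·G[:,3] = (01001110101)·(01110001111) mod 2 = 0+1+0+0+0+0+0+0+1+0+1 mod 2 = 1
  c[4] = d·G[:,4] = (01001110101)·(01000000000) mod 2 = 0+1+0+0+0+0+0+0+0+0+0 mod 2 = 1
  c[5] = d·G[:,5] = (01001110101)·(00100000000) mod 2 = 0+0+0+0+0+0+0+0+0+0+0 mod 2 = 0
  c[6] = d·G[:,6] = (01001110101)·(00010000000) mod 2 = 0+0+0+0+0+0+0+0+0+0+0 mod 2 = 0
  c[7] = d·G[:,7] = (01001110101)·(00001111111) mod 2 = 0+0+0+0+1+1+1+0+1+0+1 mod 2 = 1
  c[8] = d·G[:,8] = (01001110101)·(00001000000) mod 2 = 0+0+0+0+1+0+0+0+0+0+0 mod 2 = 1
  c[9] = d·G[:,9] = (01001110101)·(00000100000) mod 2 = 0+0+0+0+0+1+0+0+0+0+0 mod 2 = 1
  c[10] = d·G[:,10] = (01001110101)·(00000010000) mod 2 = 0+0+0+0+0+0+1+0+0+0+0 mod 2 = 1
  c[11] = d·G[:,11] = (01001110101)·(00000001000) mod 2 = 0+0+0+0+0+0+0+0+0+0+0 mod 2 = 0
  c[12] = d·G[:,12] = (01001110101)·(00000000100) mod 2 = 0+0+0+0+0+0+0+0+1+0+0 mod 2 = 1
  c[13] = d·G[:,13] = (01001110101)·(00000000010) mod 2 = 0+0+0+0+0+0+0+0+0+0+0 mod 2 = 0
  c[14] = d·G[:,14] = (01001110101)·(00000000001) mod 2 = 0+0+0+0+0+0+0+0+0+0+1 mod 2 = 1
Codeword = 110110011110101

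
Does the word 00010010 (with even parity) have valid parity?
Sum of all bits: 0+0+0+1+0+0+1+0 = 2; 2 mod 2 = 0. Result is 0 → valid parity.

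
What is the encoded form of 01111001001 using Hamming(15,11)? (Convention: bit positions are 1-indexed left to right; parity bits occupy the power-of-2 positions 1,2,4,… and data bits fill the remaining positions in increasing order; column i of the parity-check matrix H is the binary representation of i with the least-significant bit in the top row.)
Codeword c = d · G (mod 2), d = 01111001001:
  c[0] = d·G[:,0] = (01111001001)·(11011010101) mod 2 = 0+1+0+1+1+0+0+0+0+0+1 mod 2 = 0
  c[1] = d·G[:,1] = (01111001001)·(10110110011) mod 2 = 0+0+1+1+0+0+0+0+0+0+1 mod 2 = 1
  c[2] = d·G[:,2] = (01111001001)·(10000000000) mod 2 = 0+0+0+0+0+0+0+0+0+0+0 mod 2 = 0
  c[3] = d·G[:,3] = (01111001001)·(01110001111) mod 2 = 0+1+1+1+0+0+0+1+0+0+1 mod 2 = 1
  c[4] = d·G[:,4] = (01111001001)·(01000000000) mod 2 = 0+1+0+0+0+0+0+0+0+0+0 mod 2 = 1
  c[5] = d·G[:,5] = (01111001001)·(00100000000) mod 2 = 0+0+1+0+0+0+0+0+0+0+0 mod 2 = 1
  c[6] = d·G[:,6] = (01111001001)·(00010000000) mod 2 = 0+0+0+1+0+0+0+0+0+0+0 mod 2 = 1
  c[7] = d·G[:,7] = (01111001001)·(00001111111) mod 2 = 0+0+0+0+1+0+0+1+0+0+1 mod 2 = 1
  c[8] = d·G[:,8] = (01111001001)·(00001000000) mod 2 = 0+0+0+0+1+0+0+0+0+0+0 mod 2 = 1
  c[9] = d·G[:,9] = (01111001001)·(00000100000) mod 2 = 0+0+0+0+0+0+0+0+0+0+0 mod 2 = 0
  c[10] = d·G[:,10] = (01111001001)·(00000010000) mod 2 = 0+0+0+0+0+0+0+0+0+0+0 mod 2 = 0
  c[11] = d·G[:,11] = (01111001001)·(00000001000) mod 2 = 0+0+0+0+0+0+0+1+0+0+0 mod 2 = 1
  c[12] = d·G[:,12] = (01111001001)·(00000000100) mod 2 = 0+0+0+0+0+0+0+0+0+0+0 mod 2 = 0
  c[13] = d·G[:,13] = (01111001001)·(00000000010) mod 2 = 0+0+0+0+0+0+0+0+0+0+0 mod 2 = 0
  c[14] = d·G[:,14] = (01111001001)·(00000000001) mod 2 = 0+0+0+0+0+0+0+0+0+0+1 mod 2 = 1
Codeword = 010111111001001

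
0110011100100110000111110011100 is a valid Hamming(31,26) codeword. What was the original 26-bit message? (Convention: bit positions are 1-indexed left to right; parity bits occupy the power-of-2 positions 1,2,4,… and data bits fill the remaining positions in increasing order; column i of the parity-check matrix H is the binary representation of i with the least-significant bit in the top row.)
Parity bits occupy power-of-2 positions; data bits are at positions {3,5,6,7,9,10,11,12,13,14,15,17,18,19,20,21,22,23,24,25,26,27,28,29,30,31} (1-indexed).
Extract: c[3]=1 c[5]=0 c[6]=1 c[7]=1 c[9]=0 c[10]=0 c[11]=1 c[12]=0 c[13]=0 c[14]=1 c[15]=1 c[17]=0 c[18]=0 c[19]=0 c[20]=1 c[21]=1 c[22]=1 c[23]=1 c[24]=1 c[25]=0 c[26]=0 c[27]=1 c[28]=1 c[29]=1 c[30]=0 c[31]=0
Data = 10110010011000111110011100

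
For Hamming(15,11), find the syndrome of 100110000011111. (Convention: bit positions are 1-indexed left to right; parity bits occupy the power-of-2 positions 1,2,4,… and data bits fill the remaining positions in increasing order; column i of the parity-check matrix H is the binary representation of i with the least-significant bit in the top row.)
Syndrome s = H · r^T (mod 2), r = 100110000011111:
  s[0] = (101010101010101)·(100110000011111) mod 2 = 1+0+0+0+1+0+0+0+0+0+1+0+1+0+1 mod 2 = 1
  s[1] = (011001100110011)·(100110000011111) mod 2 = 0+0+0+0+0+0+0+0+0+0+1+0+0+1+1 mod 2 = 1
  s[2] = (000111100001111)·(100110000011111) mod 2 = 0+0+0+1+1+0+0+0+0+0+0+1+1+1+1 mod 2 = 0
  s[3] = (000000011111111)·(100110000011111) mod 2 = 0+0+0+0+0+0+0+0+0+0+1+1+1+1+1 mod 2 = 1
Syndrome = 1101
Non-zero syndrome: error at position 11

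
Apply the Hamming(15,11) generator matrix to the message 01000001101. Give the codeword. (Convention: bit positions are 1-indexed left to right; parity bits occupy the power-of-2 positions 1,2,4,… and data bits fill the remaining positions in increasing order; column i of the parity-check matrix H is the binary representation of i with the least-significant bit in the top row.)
Codeword c = d · G (mod 2), d = 01000001101:
  c[0] = d·G[:,0] = (01000001101)·(11011010101) mod 2 = 0+1+0+0+0+0+0+0+1+0+1 mod 2 = 1
  c[1] = d·G[:,1] = (01000001101)·(10110110011) mod 2 = 0+0+0+0+0+0+0+0+0+0+1 mod 2 = 1
  c[2] = d·G[:,2] = (01000001101)·(10000000000) mod 2 = 0+0+0+0+0+0+0+0+0+0+0 mod 2 = 0
  c[3] = d·G[:,3] = (01000001101)·(01110001111) mod 2 = 0+1+0+0+0+0+0+1+1+0+1 mod 2 = 0
  c[4] = d·G[:,4] = (01000001101)·(01000000000) mod 2 = 0+1+0+0+0+0+0+0+0+0+0 mod 2 = 1
  c[5] = d·G[:,5] = (01000001101)·(00100000000) mod 2 = 0+0+0+0+0+0+0+0+0+0+0 mod 2 = 0
  c[6] = d·G[:,6] = (01000001101)·(00010000000) mod 2 = 0+0+0+0+0+0+0+0+0+0+0 mod 2 = 0
  c[7] = d·G[:,7] = (01000001101)·(00001111111) mod 2 = 0+0+0+0+0+0+0+1+1+0+1 mod 2 = 1
  c[8] = d·G[:,8] = (01000001101)·(00001000000) mod 2 = 0+0+0+0+0+0+0+0+0+0+0 mod 2 = 0
  c[9] = d·G[:,9] = (01000001101)·(00000100000) mod 2 = 0+0+0+0+0+0+0+0+0+0+0 mod 2 = 0
  c[10] = d·G[:,10] = (01000001101)·(00000010000) mod 2 = 0+0+0+0+0+0+0+0+0+0+0 mod 2 = 0
  c[11] = d·G[:,11] = (01000001101)·(00000001000) mod 2 = 0+0+0+0+0+0+0+1+0+0+0 mod 2 = 1
  c[12] = d·G[:,12] = (01000001101)·(00000000100) mod 2 = 0+0+0+0+0+0+0+0+1+0+0 mod 2 = 1
  c[13] = d·G[:,13] = (01000001101)·(00000000010) mod 2 = 0+0+0+0+0+0+0+0+0+0+0 mod 2 = 0
  c[14] = d·G[:,14] = (01000001101)·(00000000001) mod 2 = 0+0+0+0+0+0+0+0+0+0+1 mod 2 = 1
Codeword = 110010010001101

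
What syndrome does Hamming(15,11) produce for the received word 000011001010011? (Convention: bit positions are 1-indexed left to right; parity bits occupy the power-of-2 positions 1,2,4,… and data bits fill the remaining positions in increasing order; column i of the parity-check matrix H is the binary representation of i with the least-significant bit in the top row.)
Syndrome s = H · r^T (mod 2), r = 000011001010011:
  s[0] = (101010101010101)·(000011001010011) mod 2 = 0+0+0+0+1+0+0+0+1+0+1+0+0+0+1 mod 2 = 0
  s[1] = (011001100110011)·(000011001010011) mod 2 = 0+0+0+0+0+1+0+0+0+0+1+0+0+1+1 mod 2 = 0
  s[2] = (000111100001111)·(000011001010011) mod 2 = 0+0+0+0+1+1+0+0+0+0+0+0+0+1+1 mod 2 = 0
  s[3] = (000000011111111)·(000011001010011) mod 2 = 0+0+0+0+0+0+0+0+1+0+1+0+0+1+1 mod 2 = 0
Syndrome = 0000
s = 0: no error detected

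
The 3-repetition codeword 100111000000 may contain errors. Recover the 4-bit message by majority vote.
Split into 3-bit blocks and majority-vote each:
  block 1 = 100: 1 ones, 2 zeros → 0
  block 2 = 111: 3 ones, 0 zeros → 1
  block 3 = 000: 0 ones, 3 zeros → 0
  block 4 = 000: 0 ones, 3 zeros → 0
Decoded = 0100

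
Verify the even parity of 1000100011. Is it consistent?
Sum of all bits: 1+0+0+0+1+0+0+0+1+1 = 4; 4 mod 2 = 0. Result is 0 → valid parity.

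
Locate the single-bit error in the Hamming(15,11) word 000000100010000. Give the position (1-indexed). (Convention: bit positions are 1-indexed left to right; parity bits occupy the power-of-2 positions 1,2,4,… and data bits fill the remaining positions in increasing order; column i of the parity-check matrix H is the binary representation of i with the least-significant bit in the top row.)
Syndrome s = H · r^T (mod 2), r = 000000100010000:
  s[0] = (101010101010101)·(000000100010000) mod 2 = 0+0+0+0+0+0+1+0+0+0+1+0+0+0+0 mod 2 = 0
  s[1] = (011001100110011)·(000000100010000) mod 2 = 0+0+0+0+0+0+1+0+0+0+1+0+0+0+0 mod 2 = 0
  s[2] = (000111100001111)·(000000100010000) mod 2 = 0+0+0+0+0+0+1+0+0+0+0+0+0+0+0 mod 2 = 1
  s[3] = (000000011111111)·(000000100010000) mod 2 = 0+0+0+0+0+0+0+0+0+0+1+0+0+0+0 mod 2 = 1
Syndrome = 0011
Column i of H is the binary representation of i, so the syndrome is the binary index of the flipped bit.
Read s = 0011 with s[0] as LSB: 0·2^0 + 0·2^1 + 1·2^2 + 1·2^3 = 12.
Error is at bit position 12.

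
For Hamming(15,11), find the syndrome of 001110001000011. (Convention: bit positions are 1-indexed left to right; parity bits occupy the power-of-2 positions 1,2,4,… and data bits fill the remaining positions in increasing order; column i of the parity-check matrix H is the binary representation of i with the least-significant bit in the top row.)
Syndrome s = H · r^T (mod 2), r = 001110001000011:
  s[0] = (101010101010101)·(001110001000011) mod 2 = 0+0+1+0+1+0+0+0+1+0+0+0+0+0+1 mod 2 = 0
  s[1] = (011001100110011)·(001110001000011) mod 2 = 0+0+1+0+0+0+0+0+0+0+0+0+0+1+1 mod 2 = 1
  s[2] = (000111100001111)·(001110001000011) mod 2 = 0+0+0+1+1+0+0+0+0+0+0+0+0+1+1 mod 2 = 0
  s[3] = (000000011111111)·(001110001000011) mod 2 = 0+0+0+0+0+0+0+0+1+0+0+0+0+1+1 mod 2 = 1
Syndrome = 0101
Non-zero syndrome: error at position 10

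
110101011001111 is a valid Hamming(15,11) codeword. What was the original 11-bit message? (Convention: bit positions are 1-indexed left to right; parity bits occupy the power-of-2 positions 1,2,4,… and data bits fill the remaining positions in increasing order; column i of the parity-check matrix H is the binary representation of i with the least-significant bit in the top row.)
Parity bits occupy power-of-2 positions; data bits are at positions {3,5,6,7,9,10,11,12,13,14,15} (1-indexed).
Extract: c[3]=0 c[5]=0 c[6]=1 c[7]=0 c[9]=1 c[10]=0 c[11]=0 c[12]=1 c[13]=1 c[14]=1 c[15]=1
Data = 00101001111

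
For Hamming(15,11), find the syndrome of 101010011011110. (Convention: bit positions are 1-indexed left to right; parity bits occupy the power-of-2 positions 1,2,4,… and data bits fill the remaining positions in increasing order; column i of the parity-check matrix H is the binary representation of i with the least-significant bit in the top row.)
Syndrome s = H · r^T (mod 2), r = 101010011011110:
  s[0] = (101010101010101)·(101010011011110) mod 2 = 1+0+1+0+1+0+0+0+1+0+1+0+1+0+0 mod 2 = 0
  s[1] = (011001100110011)·(101010011011110) mod 2 = 0+0+1+0+0+0+0+0+0+0+1+0+0+1+0 mod 2 = 1
  s[2] = (000111100001111)·(101010011011110) mod 2 = 0+0+0+0+1+0+0+0+0+0+0+1+1+1+0 mod 2 = 0
  s[3] = (000000011111111)·(101010011011110) mod 2 = 0+0+0+0+0+0+0+1+1+0+1+1+1+1+0 mod 2 = 0
Syndrome = 0100
Non-zero syndrome: error at position 2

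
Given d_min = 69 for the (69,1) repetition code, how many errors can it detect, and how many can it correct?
Detection only: up to d_min − 1 = 68 errors.
Correction: up to ⌊(d_min − 1)/2⌋ = ⌊68/2⌋ = 34 errors.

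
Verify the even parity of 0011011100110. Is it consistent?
Sum of all bits: 0+0+1+1+0+1+1+1+0+0+1+1+0 = 7; 7 mod 2 = 1. Result is 1 → parity error detected.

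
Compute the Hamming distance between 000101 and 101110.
XOR = 101011, count of 1s = 4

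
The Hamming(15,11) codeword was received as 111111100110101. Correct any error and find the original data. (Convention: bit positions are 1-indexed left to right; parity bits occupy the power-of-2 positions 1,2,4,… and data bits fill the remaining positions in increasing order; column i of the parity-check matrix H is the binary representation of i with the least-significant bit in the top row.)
Syndrome s = H · r^T (mod 2), r = 111111100110101:
  s[0] = (101010101010101)·(111111100110101) mod 2 = 1+0+1+0+1+0+1+0+0+0+1+0+1+0+1 mod 2 = 1
  s[1] = (011001100110011)·(111111100110101) mod 2 = 0+1+1+0+0+1+1+0+0+1+1+0+0+0+1 mod 2 = 1
  s[2] = (000111100001111)·(111111100110101) mod 2 = 0+0+0+1+1+1+1+0+0+0+0+0+1+0+1 mod 2 = 0
  s[3] = (000000011111111)·(111111100110101) mod 2 = 0+0+0+0+0+0+0+0+0+1+1+0+1+0+1 mod 2 = 0
Syndrome = 1100
Column 3 of H equals this syndrome → error at bit 3 (1-indexed).
Flip bit 3: 111111100110101 → 110111100110101
Extract data bits at positions {3,5,6,7,9,10,11,12,13,14,15}: 01110110101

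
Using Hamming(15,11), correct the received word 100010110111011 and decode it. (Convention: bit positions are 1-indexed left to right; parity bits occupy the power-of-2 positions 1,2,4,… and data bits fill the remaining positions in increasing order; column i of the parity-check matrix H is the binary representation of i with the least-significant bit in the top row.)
Syndrome s = H · r^T (mod 2), r = 100010110111011:
  s[0] = (101010101010101)·(100010110111011) mod 2 = 1+0+0+0+1+0+1+0+0+0+1+0+0+0+1 mod 2 = 1
  s[1] = (011001100110011)·(100010110111011) mod 2 = 0+0+0+0+0+0+1+0+0+1+1+0+0+1+1 mod 2 = 1
  s[2] = (000111100001111)·(100010110111011) mod 2 = 0+0+0+0+1+0+1+0+0+0+0+1+0+1+1 mod 2 = 1
  s[3] = (000000011111111)·(100010110111011) mod 2 = 0+0+0+0+0+0+0+1+0+1+1+1+0+1+1 mod 2 = 0
Syndrome = 1110
Column 7 of H equals this syndrome → error at bit 7 (1-indexed).
Flip bit 7: 100010110111011 → 100010010111011
Extract data bits at positions {3,5,6,7,9,10,11,12,13,14,15}: 01000111011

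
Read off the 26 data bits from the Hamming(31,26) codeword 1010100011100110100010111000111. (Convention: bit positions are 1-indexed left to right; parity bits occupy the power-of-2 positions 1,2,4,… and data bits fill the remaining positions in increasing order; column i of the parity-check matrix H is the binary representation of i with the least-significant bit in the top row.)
Parity bits occupy power-of-2 positions; data bits are at positions {3,5,6,7,9,10,11,12,13,14,15,17,18,19,20,21,22,23,24,25,26,27,28,29,30,31} (1-indexed).
Extract: c[3]=1 c[5]=1 c[6]=0 c[7]=0 c[9]=1 c[10]=1 c[11]=1 c[12]=0 c[13]=0 c[14]=1 c[15]=1 c[17]=1 c[18]=0 c[19]=0 c[20]=0 c[21]=1 c[22]=0 c[23]=1 c[24]=1 c[25]=1 c[26]=0 c[27]=0 c[28]=0 c[29]=1 c[30]=1 c[31]=1
Data = 11001110011100010111000111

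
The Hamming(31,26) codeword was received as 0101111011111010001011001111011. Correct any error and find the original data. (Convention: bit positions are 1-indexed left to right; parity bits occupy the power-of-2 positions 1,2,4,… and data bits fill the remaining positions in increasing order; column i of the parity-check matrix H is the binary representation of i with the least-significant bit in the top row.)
Syndrome s = H · r^T (mod 2), r = 0101111011111010001011001111011:
  s[0] = (1010101010101010101010101010101)·(0101111011111010001011001111011) mod 2 = 0+0+0+0+1+0+1+0+1+0+1+0+1+0+1+0+0+0+1+0+1+0+0+0+1+0+1+0+0+0+1 mod 2 = 1
  s[1] = (0110011001100110011001100110011)·(0101111011111010001011001111011) mod 2 = 0+1+0+0+0+1+1+0+0+1+1+0+0+0+1+0+0+0+1+0+0+1+0+0+0+1+1+0+0+1+1 mod 2 = 0
  s[2] = (0001111000011110000111100001111)·(0101111011111010001011001111011) mod 2 = 0+0+0+1+1+1+1+0+0+0+0+1+1+0+1+0+0+0+0+0+1+1+0+0+0+0+0+1+0+1+1 mod 2 = 0
  s[3] = (0000000111111110000000011111111)·(0101111011111010001011001111011) mod 2 = 0+0+0+0+0+0+0+0+1+1+1+1+1+0+1+0+0+0+0+0+0+0+0+0+1+1+1+1+0+1+1 mod 2 = 0
  s[4] = (0000000000000001111111111111111)·(0101111011111010001011001111011) mod 2 = 0+0+0+0+0+0+0+0+0+0+0+0+0+0+0+0+0+0+1+0+1+1+0+0+1+1+1+1+0+1+1 mod 2 = 1
Syndrome = 10001
Column 17 of H equals this syndrome → error at bit 17 (1-indexed).
Flip bit 17: 0101111011111010001011001111011 → 0101111011111010101011001111011
Extract data bits at positions {3,5,6,7,9,10,11,12,13,14,15,17,18,19,20,21,22,23,24,25,26,27,28,29,30,31}: 01111111101101011001111011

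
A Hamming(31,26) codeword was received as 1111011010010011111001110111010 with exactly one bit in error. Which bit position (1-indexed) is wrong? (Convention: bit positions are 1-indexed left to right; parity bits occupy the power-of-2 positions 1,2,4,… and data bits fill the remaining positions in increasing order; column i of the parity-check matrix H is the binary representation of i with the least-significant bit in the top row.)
Syndrome s = H · r^T (mod 2), r = 1111011010010011111001110111010:
  s[0] = (1010101010101010101010101010101)·(1111011010010011111001110111010) mod 2 = 1+0+1+0+0+0+1+0+1+0+0+0+0+0+1+0+1+0+1+0+0+0+1+0+0+0+1+0+0+0+0 mod 2 = 1
  s[1] = (0110011001100110011001100110011)·(1111011010010011111001110111010) mod 2 = 0+1+1+0+0+1+1+0+0+0+0+0+0+0+1+0+0+1+1+0+0+1+1+0+0+1+1+0+0+1+0 mod 2 = 0
  s[2] = (0001111000011110000111100001111)·(1111011010010011111001110111010) mod 2 = 0+0+0+1+0+1+1+0+0+0+0+1+0+0+1+0+0+0+0+0+0+1+1+0+0+0+0+1+0+1+0 mod 2 = 1
  s[3] = (0000000111111110000000011111111)·(1111011010010011111001110111010) mod 2 = 0+0+0+0+0+0+0+0+1+0+0+1+0+0+1+0+0+0+0+0+0+0+0+1+0+1+1+1+0+1+0 mod 2 = 0
  s[4] = (0000000000000001111111111111111)·(1111011010010011111001110111010) mod 2 = 0+0+0+0+0+0+0+0+0+0+0+0+0+0+0+1+1+1+1+0+0+1+1+1+0+1+1+1+0+1+0 mod 2 = 1
Syndrome = 10101
Column i of H is the binary representation of i, so the syndrome is the binary index of the flipped bit.
Read s = 10101 with s[0] as LSB: 1·2^0 + 0·2^1 + 1·2^2 + 0·2^3 + 1·2^4 = 21.
Error is at bit position 21.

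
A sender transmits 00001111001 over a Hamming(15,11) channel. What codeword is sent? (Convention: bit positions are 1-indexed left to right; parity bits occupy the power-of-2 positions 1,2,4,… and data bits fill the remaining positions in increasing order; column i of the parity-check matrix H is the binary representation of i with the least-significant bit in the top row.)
Codeword c = d · G (mod 2), d = 00001111001:
  c[0] = d·G[:,0] = (00001111001)·(11011010101) mod 2 = 0+0+0+0+1+0+1+0+0+0+1 mod 2 = 1
  c[1] = d·G[:,1] = (00001111001)·(10110110011) mod 2 = 0+0+0+0+0+1+1+0+0+0+1 mod 2 = 1
  c[2] = d·G[:,2] = (00001111001)·(10000000000) mod 2 = 0+0+0+0+0+0+0+0+0+0+0 mod 2 = 0
  c[3] = d·G[:,3] = (00001111001)·(01110001111) mod 2 = 0+0+0+0+0+0+0+1+0+0+1 mod 2 = 0
  c[4] = d·G[:,4] = (00001111001)·(01000000000) mod 2 = 0+0+0+0+0+0+0+0+0+0+0 mod 2 = 0
  c[5] = d·G[:,5] = (00001111001)·(00100000000) mod 2 = 0+0+0+0+0+0+0+0+0+0+0 mod 2 = 0
  c[6] = d·G[:,6] = (00001111001)·(00010000000) mod 2 = 0+0+0+0+0+0+0+0+0+0+0 mod 2 = 0
  c[7] = d·G[:,7] = (00001111001)·(00001111111) mod 2 = 0+0+0+0+1+1+1+1+0+0+1 mod 2 = 1
  c[8] = d·G[:,8] = (00001111001)·(00001000000) mod 2 = 0+0+0+0+1+0+0+0+0+0+0 mod 2 = 1
  c[9] = d·G[:,9] = (00001111001)·(00000100000) mod 2 = 0+0+0+0+0+1+0+0+0+0+0 mod 2 = 1
  c[10] = d·G[:,10] = (00001111001)·(00000010000) mod 2 = 0+0+0+0+0+0+1+0+0+0+0 mod 2 = 1
  c[11] = d·G[:,11] = (00001111001)·(00000001000) mod 2 = 0+0+0+0+0+0+0+1+0+0+0 mod 2 = 1
  c[12] = d·G[:,12] = (00001111001)·(00000000100) mod 2 = 0+0+0+0+0+0+0+0+0+0+0 mod 2 = 0
  c[13] = d·G[:,13] = (00001111001)·(00000000010) mod 2 = 0+0+0+0+0+0+0+0+0+0+0 mod 2 = 0
  c[14] = d·G[:,14] = (00001111001)·(00000000001) mod 2 = 0+0+0+0+0+0+0+0+0+0+1 mod 2 = 1
Codeword = 110000011111001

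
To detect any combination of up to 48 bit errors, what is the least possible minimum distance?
Detecting e errors requires d_min ≥ e + 1 = 48 + 1 = 49.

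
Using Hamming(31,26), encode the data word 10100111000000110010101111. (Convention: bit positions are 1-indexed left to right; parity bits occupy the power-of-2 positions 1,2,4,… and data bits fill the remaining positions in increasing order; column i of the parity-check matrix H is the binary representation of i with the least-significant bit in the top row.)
Codeword c = d · G (mod 2), d = 10100111000000110010101111:
  c[0] = d·G[:,0] = (10100111000000110010101111)·(11011010101101010101010101) mod 2 = 1+0+0+0+0+0+1+0+0+0+0+0+0+0+0+1+0+0+0+0+0+0+0+1+0+1 mod 2 = 1
  c[1] = d·G[:,1] = (10100111000000110010101111)·(10110110011011001100110011) mod 2 = 1+0+1+0+0+1+1+0+0+0+0+0+0+0+0+0+0+0+0+0+1+0+0+0+1+1 mod 2 = 1
  c[2] = d·G[:,2] = (10100111000000110010101111)·(10000000000000000000000000) mod 2 = 1+0+0+0+0+0+0+0+0+0+0+0+0+0+0+0+0+0+0+0+0+0+0+0+0+0 mod 2 = 1
  c[3] = d·G[:,3] = (10100111000000110010101111)·(01110001111000111100001111) mod 2 = 0+0+1+0+0+0+0+1+0+0+0+0+0+0+1+1+0+0+0+0+0+0+1+1+1+1 mod 2 = 0
  c[4] = d·G[:,4] = (10100111000000110010101111)·(01000000000000000000000000) mod 2 = 0+0+0+0+0+0+0+0+0+0+0+0+0+0+0+0+0+0+0+0+0+0+0+0+0+0 mod 2 = 0
  c[5] = d·G[:,5] = (10100111000000110010101111)·(00100000000000000000000000) mod 2 = 0+0+1+0+0+0+0+0+0+0+0+0+0+0+0+0+0+0+0+0+0+0+0+0+0+0 mod 2 = 1
  c[6] = d·G[:,6] = (10100111000000110010101111)·(00010000000000000000000000) mod 2 = 0+0+0+0+0+0+0+0+0+0+0+0+0+0+0+0+0+0+0+0+0+0+0+0+0+0 mod 2 = 0
  c[7] = d·G[:,7] = (10100111000000110010101111)·(00001111111000000011111111) mod 2 = 0+0+0+0+0+1+1+1+0+0+0+0+0+0+0+0+0+0+1+0+1+0+1+1+1+1 mod 2 = 1
  c[8] = d·G[:,8] = (10100111000000110010101111)·(00001000000000000000000000) mod 2 = 0+0+0+0+0+0+0+0+0+0+0+0+0+0+0+0+0+0+0+0+0+0+0+0+0+0 mod 2 = 0
  c[9] = d·G[:,9] = (10100111000000110010101111)·(00000100000000000000000000) mod 2 = 0+0+0+0+0+1+0+0+0+0+0+0+0+0+0+0+0+0+0+0+0+0+0+0+0+0 mod 2 = 1
  c[10] = d·G[:,10] = (10100111000000110010101111)·(00000010000000000000000000) mod 2 = 0+0+0+0+0+0+1+0+0+0+0+0+0+0+0+0+0+0+0+0+0+0+0+0+0+0 mod 2 = 1
  c[11] = d·G[:,11] = (10100111000000110010101111)·(00000001000000000000000000) mod 2 = 0+0+0+0+0+0+0+1+0+0+0+0+0+0+0+0+0+0+0+0+0+0+0+0+0+0 mod 2 = 1
  c[12] = d·G[:,12] = (10100111000000110010101111)·(00000000100000000000000000) mod 2 = 0+0+0+0+0+0+0+0+0+0+0+0+0+0+0+0+0+0+0+0+0+0+0+0+0+0 mod 2 = 0
  c[13] = d·G[:,13] = (10100111000000110010101111)·(00000000010000000000000000) mod 2 = 0+0+0+0+0+0+0+0+0+0+0+0+0+0+0+0+0+0+0+0+0+0+0+0+0+0 mod 2 = 0
  c[14] = d·G[:,14] = (10100111000000110010101111)·(00000000001000000000000000) mod 2 = 0+0+0+0+0+0+0+0+0+0+0+0+0+0+0+0+0+0+0+0+0+0+0+0+0+0 mod 2 = 0
  c[15] = d·G[:,15] = (10100111000000110010101111)·(00000000000111111111111111) mod 2 = 0+0+0+0+0+0+0+0+0+0+0+0+0+0+1+1+0+0+1+0+1+0+1+1+1+1 mod 2 = 0
  c[16] = d·G[:,16] = (10100111000000110010101111)·(00000000000100000000000000) mod 2 = 0+0+0+0+0+0+0+0+0+0+0+0+0+0+0+0+0+0+0+0+0+0+0+0+0+0 mod 2 = 0
  c[17] = d·G[:,17] = (10100111000000110010101111)·(00000000000010000000000000) mod 2 = 0+0+0+0+0+0+0+0+0+0+0+0+0+0+0+0+0+0+0+0+0+0+0+0+0+0 mod 2 = 0
  c[18] = d·G[:,18] = (10100111000000110010101111)·(00000000000001000000000000) mod 2 = 0+0+0+0+0+0+0+0+0+0+0+0+0+0+0+0+0+0+0+0+0+0+0+0+0+0 mod 2 = 0
  c[19] = d·G[:,19] = (10100111000000110010101111)·(00000000000000100000000000) mod 2 = 0+0+0+0+0+0+0+0+0+0+0+0+0+0+1+0+0+0+0+0+0+0+0+0+0+0 mod 2 = 1
  c[20] = d·G[:,20] = (10100111000000110010101111)·(00000000000000010000000000) mod 2 = 0+0+0+0+0+0+0+0+0+0+0+0+0+0+0+1+0+0+0+0+0+0+0+0+0+0 mod 2 = 1
  c[21] = d·G[:,21] = (10100111000000110010101111)·(00000000000000001000000000) mod 2 = 0+0+0+0+0+0+0+0+0+0+0+0+0+0+0+0+0+0+0+0+0+0+0+0+0+0 mod 2 = 0
  c[22] = d·G[:,22] = (10100111000000110010101111)·(00000000000000000100000000) mod 2 = 0+0+0+0+0+0+0+0+0+0+0+0+0+0+0+0+0+0+0+0+0+0+0+0+0+0 mod 2 = 0
  c[23] = d·G[:,23] = (10100111000000110010101111)·(00000000000000000010000000) mod 2 = 0+0+0+0+0+0+0+0+0+0+0+0+0+0+0+0+0+0+1+0+0+0+0+0+0+0 mod 2 = 1
  c[24] = d·G[:,24] = (10100111000000110010101111)·(00000000000000000001000000) mod 2 = 0+0+0+0+0+0+0+0+0+0+0+0+0+0+0+0+0+0+0+0+0+0+0+0+0+0 mod 2 = 0
  c[25] = d·G[:,25] = (10100111000000110010101111)·(00000000000000000000100000) mod 2 = 0+0+0+0+0+0+0+0+0+0+0+0+0+0+0+0+0+0+0+0+1+0+0+0+0+0 mod 2 = 1
  c[26] = d·G[:,26] = (10100111000000110010101111)·(00000000000000000000010000) mod 2 = 0+0+0+0+0+0+0+0+0+0+0+0+0+0+0+0+0+0+0+0+0+0+0+0+0+0 mod 2 = 0
  c[27] = d·G[:,27] = (10100111000000110010101111)·(00000000000000000000001000) mod 2 = 0+0+0+0+0+0+0+0+0+0+0+0+0+0+0+0+0+0+0+0+0+0+1+0+0+0 mod 2 = 1
  c[28] = d·G[:,28] = (10100111000000110010101111)·(00000000000000000000000100) mod 2 = 0+0+0+0+0+0+0+0+0+0+0+0+0+0+0+0+0+0+0+0+0+0+0+1+0+0 mod 2 = 1
  c[29] = d·G[:,29] = (10100111000000110010101111)·(00000000000000000000000010) mod 2 = 0+0+0+0+0+0+0+0+0+0+0+0+0+0+0+0+0+0+0+0+0+0+0+0+1+0 mod 2 = 1
  c[30] = d·G[:,30] = (10100111000000110010101111)·(00000000000000000000000001) mod 2 = 0+0+0+0+0+0+0+0+0+0+0+0+0+0+0+0+0+0+0+0+0+0+0+0+0+1 mod 2 = 1
Codeword = 1110010101110000000110010101111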